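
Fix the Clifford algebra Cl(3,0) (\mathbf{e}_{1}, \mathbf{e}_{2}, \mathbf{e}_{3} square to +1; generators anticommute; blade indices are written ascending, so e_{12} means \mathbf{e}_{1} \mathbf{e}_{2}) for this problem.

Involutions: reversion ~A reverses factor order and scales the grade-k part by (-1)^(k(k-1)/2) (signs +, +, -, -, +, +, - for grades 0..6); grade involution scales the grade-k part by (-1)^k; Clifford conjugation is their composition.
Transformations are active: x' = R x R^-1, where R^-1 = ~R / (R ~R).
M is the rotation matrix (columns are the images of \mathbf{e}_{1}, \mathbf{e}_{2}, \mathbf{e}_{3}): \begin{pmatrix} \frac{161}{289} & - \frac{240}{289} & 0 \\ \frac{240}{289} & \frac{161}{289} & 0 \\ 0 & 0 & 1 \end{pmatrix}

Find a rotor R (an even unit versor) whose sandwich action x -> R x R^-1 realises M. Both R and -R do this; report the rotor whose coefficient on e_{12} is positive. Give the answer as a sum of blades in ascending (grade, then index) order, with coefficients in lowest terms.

Method: write R = a + b12*e_{12} + b13*e_{13} + b23*e_{23} with a^2 + b12^2 + b13^2 + b23^2 = 1 (so R^-1 = ~R). Expanding the columns R e_j ~R gives tr M = 4a^2 - 1 and, from the antisymmetric part, M21 - M12 = -4a*b12, M13 - M31 = 4a*b13, M32 - M23 = -4a*b23.
Here tr M = \frac{611}{289}, so a^2 = (1 + tr M)/4 = \frac{225}{289} and a = ±\frac{15}{17}. Taking a = \frac{15}{17}: M21 - M12 = \frac{480}{289}, M13 - M31 = 0, M32 - M23 = 0, giving b12 = -\frac{8}{17}, b13 = 0, b23 = 0, i.e. R = \frac{15}{17} - \frac{8}{17} e_{12}.
Its e_{12} coefficient is negative, so report the other preimage -R.
Answer: -\frac{15}{17} + \frac{8}{17} e_{12}. Why the constraint matters: R and -R act identically through the sandwich — M has trace \frac{611}{289} either way — so only the sign condition on e_{12} picks one of the two preimages.


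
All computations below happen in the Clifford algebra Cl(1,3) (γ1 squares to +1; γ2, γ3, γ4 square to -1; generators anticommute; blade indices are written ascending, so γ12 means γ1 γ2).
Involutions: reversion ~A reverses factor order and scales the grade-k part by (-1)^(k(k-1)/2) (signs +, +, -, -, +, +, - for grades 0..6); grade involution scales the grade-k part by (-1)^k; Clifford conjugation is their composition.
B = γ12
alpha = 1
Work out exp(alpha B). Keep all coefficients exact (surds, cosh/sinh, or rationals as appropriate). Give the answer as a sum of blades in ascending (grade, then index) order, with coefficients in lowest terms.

B^2 = (1)^2*(γ12)^2 = 1*(+1) = 1 (a basis 2-blade squares to minus the product of its generators' squares).
B^2 = 1 — the positive square puts this in the hyperbolic regime; l = 1, alpha*l = 1, so exp(alpha B) = cosh(1) + (sinh(1)/1)*B = cosh(1) + (sinh(1))*B.
Answer: cosh(1) + sinh(1)*γ12


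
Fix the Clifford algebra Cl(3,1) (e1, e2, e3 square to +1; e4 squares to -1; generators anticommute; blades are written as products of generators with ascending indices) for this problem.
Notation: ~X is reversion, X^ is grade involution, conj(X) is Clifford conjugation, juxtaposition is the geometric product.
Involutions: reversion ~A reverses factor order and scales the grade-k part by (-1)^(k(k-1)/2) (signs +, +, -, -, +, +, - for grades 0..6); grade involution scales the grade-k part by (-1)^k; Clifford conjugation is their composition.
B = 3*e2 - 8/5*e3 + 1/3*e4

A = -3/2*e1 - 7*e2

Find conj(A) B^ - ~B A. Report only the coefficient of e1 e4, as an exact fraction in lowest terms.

first term: -21 - 9/2*e1 e2 + 12/5*e1 e3 - 1/2*e1 e4 + 56/5*e2 e3 - 7/3*e2 e4
second term: -21 + 9/2*e1 e2 - 12/5*e1 e3 + 1/2*e1 e4 - 56/5*e2 e3 + 7/3*e2 e4
Answer: -1


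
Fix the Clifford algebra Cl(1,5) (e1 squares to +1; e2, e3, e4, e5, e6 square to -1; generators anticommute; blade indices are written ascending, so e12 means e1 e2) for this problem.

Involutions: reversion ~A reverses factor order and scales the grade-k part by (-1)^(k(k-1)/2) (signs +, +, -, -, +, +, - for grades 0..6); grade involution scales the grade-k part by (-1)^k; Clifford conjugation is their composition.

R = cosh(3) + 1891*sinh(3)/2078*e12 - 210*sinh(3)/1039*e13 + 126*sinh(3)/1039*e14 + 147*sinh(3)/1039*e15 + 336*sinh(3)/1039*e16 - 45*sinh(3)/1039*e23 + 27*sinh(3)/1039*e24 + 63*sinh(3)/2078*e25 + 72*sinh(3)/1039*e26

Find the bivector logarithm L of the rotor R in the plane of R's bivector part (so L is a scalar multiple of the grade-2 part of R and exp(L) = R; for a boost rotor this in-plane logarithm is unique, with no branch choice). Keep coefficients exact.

The scalar part of R is cosh(3), giving the rapidity magnitude (cosh is even); the bivector part supplies orientation, its quotient by sinh of the rapidity is the plane, and L = rapidity * plane — unique in that plane, since flipping both signs leaves L unchanged.
Concretely: cosh(rapidity) = cosh(3) gives rapidity = ±3, and since rapidity/sinh(rapidity) is even the sign is immaterial: L = (rapidity/sinh(rapidity)) * <R>_2 = (3/sinh(3)) * <R>_2.
Answer: 5673/2078*e12 - 630/1039*e13 + 378/1039*e14 + 441/1039*e15 + 1008/1039*e16 - 135/1039*e23 + 81/1039*e24 + 189/2078*e25 + 216/1039*e26


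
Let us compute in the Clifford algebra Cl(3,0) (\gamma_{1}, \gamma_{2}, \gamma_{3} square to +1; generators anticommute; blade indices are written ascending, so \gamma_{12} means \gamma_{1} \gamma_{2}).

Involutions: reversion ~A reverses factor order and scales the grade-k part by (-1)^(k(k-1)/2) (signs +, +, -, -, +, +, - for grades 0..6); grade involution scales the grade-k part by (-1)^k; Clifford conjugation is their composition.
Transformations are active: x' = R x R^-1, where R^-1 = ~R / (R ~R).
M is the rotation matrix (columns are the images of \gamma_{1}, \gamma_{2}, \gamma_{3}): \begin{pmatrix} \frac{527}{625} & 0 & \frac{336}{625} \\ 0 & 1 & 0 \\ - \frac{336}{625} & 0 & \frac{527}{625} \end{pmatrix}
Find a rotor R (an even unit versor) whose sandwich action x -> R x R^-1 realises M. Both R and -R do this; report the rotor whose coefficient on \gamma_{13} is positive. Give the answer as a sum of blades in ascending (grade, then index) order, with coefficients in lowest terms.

Method: write R = a + b12*\gamma_{12} + b13*\gamma_{13} + b23*\gamma_{23} with a^2 + b12^2 + b13^2 + b23^2 = 1 (so R^-1 = ~R). Expanding the columns R e_j ~R gives tr M = 4a^2 - 1 and, from the antisymmetric part, M21 - M12 = -4a*b12, M13 - M31 = 4a*b13, M32 - M23 = -4a*b23.
Here tr M = \frac{1679}{625}, so a^2 = (1 + tr M)/4 = \frac{576}{625} and a = ±\frac{24}{25}. Taking a = \frac{24}{25}: M21 - M12 = 0, M13 - M31 = \frac{672}{625}, M32 - M23 = 0, giving b12 = 0, b13 = \frac{7}{25}, b23 = 0, i.e. R = \frac{24}{25} + \frac{7}{25} \gamma_{13}.
Its \gamma_{13} coefficient is already positive.
Answer: \frac{24}{25} + \frac{7}{25} \gamma_{13}. Uniqueness: Spin(3) -> SO(3) maps R and -R to the same rotation of trace \frac{1679}{625}; fixing the sign of the \gamma_{13} coefficient removes the ambiguity.


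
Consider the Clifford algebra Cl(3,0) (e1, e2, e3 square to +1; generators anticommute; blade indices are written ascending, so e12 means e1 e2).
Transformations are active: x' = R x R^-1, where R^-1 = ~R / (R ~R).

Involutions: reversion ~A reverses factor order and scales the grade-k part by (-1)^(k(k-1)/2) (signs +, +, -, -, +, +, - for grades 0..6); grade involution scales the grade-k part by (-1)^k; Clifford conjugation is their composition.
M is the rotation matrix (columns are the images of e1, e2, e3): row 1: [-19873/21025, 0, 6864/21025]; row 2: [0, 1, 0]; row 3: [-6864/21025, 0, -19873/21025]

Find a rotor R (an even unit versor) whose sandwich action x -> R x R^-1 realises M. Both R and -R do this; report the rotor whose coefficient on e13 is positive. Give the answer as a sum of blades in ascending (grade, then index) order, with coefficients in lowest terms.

Method: write R = a + b12*e12 + b13*e13 + b23*e23 with a^2 + b12^2 + b13^2 + b23^2 = 1 (so R^-1 = ~R). Expanding the columns R e_j ~R gives tr M = 4a^2 - 1 and, from the antisymmetric part, M21 - M12 = -4a*b12, M13 - M31 = 4a*b13, M32 - M23 = -4a*b23.
Here tr M = -18721/21025, so a^2 = (1 + tr M)/4 = 576/21025 and a = ±24/145. Taking a = 24/145: M21 - M12 = 0, M13 - M31 = 13728/21025, M32 - M23 = 0, giving b12 = 0, b13 = 143/145, b23 = 0, i.e. R = 24/145 + 143/145*e13.
Its e13 coefficient is already positive.
Answer: 24/145 + 143/145*e13. Uniqueness: Spin(3) -> SO(3) maps R and -R to the same rotation of trace -18721/21025; fixing the sign of the e13 coefficient removes the ambiguity.


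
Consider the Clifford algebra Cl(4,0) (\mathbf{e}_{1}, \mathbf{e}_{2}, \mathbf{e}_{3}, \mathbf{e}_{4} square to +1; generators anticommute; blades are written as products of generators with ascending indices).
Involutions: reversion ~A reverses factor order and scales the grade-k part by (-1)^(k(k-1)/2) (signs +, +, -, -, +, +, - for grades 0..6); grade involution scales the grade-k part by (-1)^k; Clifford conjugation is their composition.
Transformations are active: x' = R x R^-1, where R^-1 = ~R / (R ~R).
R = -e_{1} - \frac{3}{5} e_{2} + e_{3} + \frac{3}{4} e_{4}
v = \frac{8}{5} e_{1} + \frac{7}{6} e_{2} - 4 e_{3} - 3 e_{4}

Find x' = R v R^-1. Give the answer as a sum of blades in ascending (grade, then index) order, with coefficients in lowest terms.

~R = -e_{1} - \frac{3}{5} e_{2} + e_{3} + \frac{3}{4} e_{4}, and R ~R = \frac{1169}{400}, so R^-1 = ~R / (\frac{1169}{400}).
R v = -\frac{171}{20} - \frac{31}{150} e_{1} e_{2} + \frac{12}{5} e_{1} e_{3} + \frac{9}{5} e_{1} e_{4} + \frac{37}{30} e_{2} e_{3} + \frac{37}{40} e_{2} e_{4}
Answer: \frac{24848}{5845} e_{1} + \frac{16441}{7014} e_{2} - \frac{2164}{1169} e_{3} - \frac{1623}{1169} e_{4}


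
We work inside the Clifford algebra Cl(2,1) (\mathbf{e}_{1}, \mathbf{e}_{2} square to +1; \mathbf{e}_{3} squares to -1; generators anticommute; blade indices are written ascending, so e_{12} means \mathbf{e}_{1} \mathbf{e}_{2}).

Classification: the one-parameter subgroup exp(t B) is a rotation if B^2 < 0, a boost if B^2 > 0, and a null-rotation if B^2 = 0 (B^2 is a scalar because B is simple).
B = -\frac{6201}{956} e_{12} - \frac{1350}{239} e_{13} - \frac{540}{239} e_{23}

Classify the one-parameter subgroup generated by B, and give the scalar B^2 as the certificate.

B^2 term by term: the squares give (-\frac{6201}{956})^2*(e_{12})^2 + (-\frac{1350}{239})^2*(e_{13})^2 + (-\frac{540}{239})^2*(e_{23})^2 = \frac{38452401}{913936}*(-1) + \frac{1822500}{57121}*(+1) + \frac{291600}{57121}*(+1) = -\frac{81}{16} (each basis 2-blade squares to minus the product of its generators' squares); cross terms between blades sharing an index anticommute and cancel. So B^2 = -\frac{81}{16}.
Answer: rotation, certificate B^2 = -\frac{81}{16}. The scalar -\frac{81}{16} is the complete invariant here: its sign names the subgroup type.


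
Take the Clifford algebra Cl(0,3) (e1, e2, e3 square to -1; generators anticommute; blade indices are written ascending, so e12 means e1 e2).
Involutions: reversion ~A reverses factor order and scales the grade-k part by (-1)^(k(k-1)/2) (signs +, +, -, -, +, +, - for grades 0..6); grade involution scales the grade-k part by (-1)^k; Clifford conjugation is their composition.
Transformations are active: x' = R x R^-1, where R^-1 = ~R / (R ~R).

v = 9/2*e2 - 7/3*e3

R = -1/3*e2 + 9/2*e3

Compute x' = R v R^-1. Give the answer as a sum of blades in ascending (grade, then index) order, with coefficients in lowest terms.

~R = -1/3*e2 + 9/2*e3, and R ~R = -733/36, so R^-1 = ~R / (-733/36).
R v = 12 - 701/36*e23
Answer: -6021/1466*e2 - 6533/2199*e3


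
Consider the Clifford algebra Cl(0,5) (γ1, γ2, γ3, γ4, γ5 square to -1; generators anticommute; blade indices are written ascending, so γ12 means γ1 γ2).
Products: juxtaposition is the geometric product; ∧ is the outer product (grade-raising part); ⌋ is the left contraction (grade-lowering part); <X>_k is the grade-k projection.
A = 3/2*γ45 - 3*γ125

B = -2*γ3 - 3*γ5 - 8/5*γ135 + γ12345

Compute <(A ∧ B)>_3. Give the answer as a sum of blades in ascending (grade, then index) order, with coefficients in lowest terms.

step 1: -3*γ345 - 6*γ1235
step 2: -3*γ345
Answer: -3*γ345


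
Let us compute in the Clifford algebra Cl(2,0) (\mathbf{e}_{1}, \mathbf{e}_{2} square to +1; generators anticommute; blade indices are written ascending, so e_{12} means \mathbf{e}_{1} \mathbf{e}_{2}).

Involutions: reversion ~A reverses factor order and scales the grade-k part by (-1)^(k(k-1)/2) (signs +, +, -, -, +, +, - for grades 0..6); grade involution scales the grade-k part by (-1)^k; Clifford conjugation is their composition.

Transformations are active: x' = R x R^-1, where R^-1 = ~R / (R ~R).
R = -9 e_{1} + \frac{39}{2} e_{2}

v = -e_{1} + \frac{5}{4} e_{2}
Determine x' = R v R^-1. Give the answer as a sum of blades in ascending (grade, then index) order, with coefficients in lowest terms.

~R = -9 e_{1} + \frac{39}{2} e_{2}, and R ~R = \frac{1845}{4}, so R^-1 = ~R / (\frac{1845}{4}).
R v = \frac{267}{8} + \frac{33}{4} e_{12}
Answer: -\frac{62}{205} e_{1} + \frac{1289}{820} e_{2}


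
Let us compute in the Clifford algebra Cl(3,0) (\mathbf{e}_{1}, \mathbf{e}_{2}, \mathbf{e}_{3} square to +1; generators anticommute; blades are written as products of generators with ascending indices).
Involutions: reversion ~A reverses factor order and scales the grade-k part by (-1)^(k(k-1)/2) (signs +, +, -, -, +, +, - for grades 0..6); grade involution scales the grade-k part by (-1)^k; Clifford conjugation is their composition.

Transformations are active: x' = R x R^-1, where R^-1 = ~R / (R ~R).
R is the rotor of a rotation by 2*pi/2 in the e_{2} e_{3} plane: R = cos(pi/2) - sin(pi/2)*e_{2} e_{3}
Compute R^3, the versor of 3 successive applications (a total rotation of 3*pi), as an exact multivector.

Because a rotor carries half the rotation angle, composing 3 copies of this e_{2} e_{3}-plane rotor multiplies the phase: 3*(pi/2) = \frac{3 \pi}{2}, hence R^3 = cos(\frac{3 \pi}{2}) - sin(\frac{3 \pi}{2})*e_{2} e_{3}.
cos(\frac{3 \pi}{2}) = 0 and sin(\frac{3 \pi}{2}) = -1, so R^3 = e_{2} e_{3}. The net rotation is 1*pi (after discarding 1 full turn, each of which contributes a factor -1 to the rotor); the rotor keeps the half-angle phase exactly.
Answer: e_{2} e_{3}


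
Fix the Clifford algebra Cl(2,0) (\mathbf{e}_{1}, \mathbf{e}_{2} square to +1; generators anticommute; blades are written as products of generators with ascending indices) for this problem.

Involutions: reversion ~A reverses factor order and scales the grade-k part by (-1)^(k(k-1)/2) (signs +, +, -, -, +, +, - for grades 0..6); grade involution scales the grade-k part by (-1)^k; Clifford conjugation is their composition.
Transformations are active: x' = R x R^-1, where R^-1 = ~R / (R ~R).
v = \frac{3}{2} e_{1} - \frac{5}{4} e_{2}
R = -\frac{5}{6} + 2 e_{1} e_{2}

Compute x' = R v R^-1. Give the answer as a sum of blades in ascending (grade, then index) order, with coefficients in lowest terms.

~R = -\frac{5}{6} - 2 e_{1} e_{2}, and R ~R = \frac{169}{36}, so R^-1 = ~R / (\frac{169}{36}).
R v = -\frac{15}{4} e_{1} - \frac{47}{24} e_{2}
Answer: -\frac{57}{338} e_{1} + \frac{1315}{676} e_{2}


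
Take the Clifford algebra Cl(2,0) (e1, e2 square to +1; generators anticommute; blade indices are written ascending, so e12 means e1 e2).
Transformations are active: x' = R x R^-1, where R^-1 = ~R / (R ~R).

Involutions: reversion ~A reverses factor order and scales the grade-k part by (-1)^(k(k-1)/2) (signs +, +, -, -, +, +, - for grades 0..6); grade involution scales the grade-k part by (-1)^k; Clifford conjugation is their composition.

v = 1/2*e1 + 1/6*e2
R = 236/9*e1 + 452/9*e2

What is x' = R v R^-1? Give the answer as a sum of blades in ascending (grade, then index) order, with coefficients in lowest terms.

~R = 236/9*e1 + 452/9*e2, and R ~R = 260000/81, so R^-1 = ~R / (260000/81).
R v = 580/27 - 560/27*e12
Answer: -1453/9750*e1 + 1643/3250*e2


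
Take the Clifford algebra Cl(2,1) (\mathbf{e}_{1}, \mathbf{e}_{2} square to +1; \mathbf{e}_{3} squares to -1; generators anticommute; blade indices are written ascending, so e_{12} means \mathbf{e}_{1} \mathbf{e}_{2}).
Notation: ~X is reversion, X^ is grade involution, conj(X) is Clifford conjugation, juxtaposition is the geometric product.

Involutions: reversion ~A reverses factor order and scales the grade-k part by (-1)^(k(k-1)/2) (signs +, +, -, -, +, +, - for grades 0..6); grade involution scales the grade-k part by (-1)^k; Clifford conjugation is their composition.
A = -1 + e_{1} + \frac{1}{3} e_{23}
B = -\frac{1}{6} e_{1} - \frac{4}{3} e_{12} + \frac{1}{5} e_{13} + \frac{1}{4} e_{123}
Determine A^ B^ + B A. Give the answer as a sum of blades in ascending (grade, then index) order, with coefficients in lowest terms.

first term: -\frac{1}{6} - \frac{1}{4} e_{1} + \frac{4}{3} e_{2} - \frac{1}{5} e_{3} + \frac{19}{15} e_{12} + \frac{11}{45} e_{13} + \frac{1}{4} e_{23} + \frac{11}{36} e_{123}
second term: -\frac{1}{6} + \frac{1}{4} e_{1} + \frac{4}{3} e_{2} - \frac{1}{5} e_{3} + \frac{7}{5} e_{12} - \frac{29}{45} e_{13} + \frac{1}{4} e_{23} - \frac{11}{36} e_{123}
Answer: -\frac{1}{3} + \frac{8}{3} e_{2} - \frac{2}{5} e_{3} + \frac{8}{3} e_{12} - \frac{2}{5} e_{13} + \frac{1}{2} e_{23}


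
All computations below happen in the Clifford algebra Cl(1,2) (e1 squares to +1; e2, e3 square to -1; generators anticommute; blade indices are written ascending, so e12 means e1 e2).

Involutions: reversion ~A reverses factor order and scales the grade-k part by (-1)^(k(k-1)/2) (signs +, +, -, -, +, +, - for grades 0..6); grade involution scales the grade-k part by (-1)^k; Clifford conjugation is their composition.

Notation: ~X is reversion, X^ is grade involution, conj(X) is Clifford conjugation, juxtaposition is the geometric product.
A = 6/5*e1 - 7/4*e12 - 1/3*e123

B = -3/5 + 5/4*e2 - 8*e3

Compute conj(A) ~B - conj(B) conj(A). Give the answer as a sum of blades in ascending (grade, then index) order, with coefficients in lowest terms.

first term: -587/400*e1 - 313/60*e12 + 551/60*e13 - 69/5*e123
second term: -587/400*e1 + 7/60*e12 + 601/60*e13 + 71/5*e123
Answer: -16/3*e12 - 5/6*e13 - 28*e123


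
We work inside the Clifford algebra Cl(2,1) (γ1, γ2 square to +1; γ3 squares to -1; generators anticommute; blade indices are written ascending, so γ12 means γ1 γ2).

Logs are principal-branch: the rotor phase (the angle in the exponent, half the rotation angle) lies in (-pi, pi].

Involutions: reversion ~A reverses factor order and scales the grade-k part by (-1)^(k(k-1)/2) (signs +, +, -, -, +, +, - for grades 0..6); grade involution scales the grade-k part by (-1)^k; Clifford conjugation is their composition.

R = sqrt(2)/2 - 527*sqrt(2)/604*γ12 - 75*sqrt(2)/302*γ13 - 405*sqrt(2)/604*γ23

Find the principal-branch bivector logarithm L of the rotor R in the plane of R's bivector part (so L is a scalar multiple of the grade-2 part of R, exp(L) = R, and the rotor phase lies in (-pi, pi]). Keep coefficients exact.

The scalar part of R is sqrt(2)/2, which fixes the principal-branch rotor phase; the unit plane is then the bivector part divided by the sine of that phase, and L is that plane scaled by the phase.
Concretely: cos(phase) = sqrt(2)/2 gives phase = ±pi/4, and since phase/sin(phase) is even the sign is immaterial: L = (phase/sin(phase)) * <R>_2 = (sqrt(2)*pi/4) * <R>_2.
Answer: -527*pi/1208*γ12 - 75*pi/604*γ13 - 405*pi/1208*γ23


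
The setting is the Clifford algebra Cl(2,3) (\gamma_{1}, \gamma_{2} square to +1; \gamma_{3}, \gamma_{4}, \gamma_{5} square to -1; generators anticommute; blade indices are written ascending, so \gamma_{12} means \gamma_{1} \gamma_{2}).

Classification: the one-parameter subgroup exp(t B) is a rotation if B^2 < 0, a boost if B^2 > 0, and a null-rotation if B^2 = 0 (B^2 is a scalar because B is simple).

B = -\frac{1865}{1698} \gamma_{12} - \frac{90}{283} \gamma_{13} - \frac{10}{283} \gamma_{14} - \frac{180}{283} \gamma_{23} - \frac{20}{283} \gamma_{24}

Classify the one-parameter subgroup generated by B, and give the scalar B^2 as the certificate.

B^2 term by term: the squares give (-\frac{1865}{1698})^2*(\gamma_{12})^2 + (-\frac{90}{283})^2*(\gamma_{13})^2 + (-\frac{10}{283})^2*(\gamma_{14})^2 + (-\frac{180}{283})^2*(\gamma_{23})^2 + (-\frac{20}{283})^2*(\gamma_{24})^2 = \frac{3478225}{2883204}*(-1) + \frac{8100}{80089}*(+1) + \frac{100}{80089}*(+1) + \frac{32400}{80089}*(+1) + \frac{400}{80089}*(+1) = -\frac{25}{36} (each basis 2-blade squares to minus the product of its generators' squares); cross terms between blades sharing an index anticommute and cancel; the commuting (index-disjoint) pairs give grade-4 terms 2*c*c'*(blade product), which cancel blade by blade — \gamma_{1234}: -\frac{3600}{80089} + \frac{3600}{80089} = 0 — confirming B is simple. So B^2 = -\frac{25}{36}.
Answer: rotation, certificate B^2 = -\frac{25}{36}. Why this suffices: the scalar -\frac{25}{36} survives any versor conjugation, so its sign alone determines the class however B is presented.


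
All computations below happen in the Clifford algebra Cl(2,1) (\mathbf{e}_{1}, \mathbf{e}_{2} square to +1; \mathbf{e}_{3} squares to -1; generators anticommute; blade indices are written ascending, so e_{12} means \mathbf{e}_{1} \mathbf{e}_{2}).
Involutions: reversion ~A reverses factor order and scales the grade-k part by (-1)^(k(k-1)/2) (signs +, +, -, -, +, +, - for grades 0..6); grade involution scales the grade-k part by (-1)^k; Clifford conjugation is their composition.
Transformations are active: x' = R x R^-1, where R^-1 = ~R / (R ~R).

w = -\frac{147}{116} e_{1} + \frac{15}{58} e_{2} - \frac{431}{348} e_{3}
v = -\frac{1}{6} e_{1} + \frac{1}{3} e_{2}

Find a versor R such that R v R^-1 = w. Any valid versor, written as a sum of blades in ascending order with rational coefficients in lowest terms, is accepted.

Construction: equal norms (both \frac{5}{36}) license R = v + w = -\frac{499}{348} e_{1} + \frac{103}{174} e_{2} - \frac{431}{348} e_{3} — nothing changes along that direction, while (v - w)/2 changes sign, so v maps onto w.
Answer: -\frac{499}{348} e_{1} + \frac{103}{174} e_{2} - \frac{431}{348} e_{3}


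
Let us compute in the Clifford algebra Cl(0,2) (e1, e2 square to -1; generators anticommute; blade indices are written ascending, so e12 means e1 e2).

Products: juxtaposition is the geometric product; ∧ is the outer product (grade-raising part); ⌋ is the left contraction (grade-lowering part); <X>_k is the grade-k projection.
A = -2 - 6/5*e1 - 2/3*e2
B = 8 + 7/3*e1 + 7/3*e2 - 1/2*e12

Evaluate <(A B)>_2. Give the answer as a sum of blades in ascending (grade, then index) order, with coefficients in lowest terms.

step 1: -524/45 - 209/15*e1 - 53/5*e2 - 11/45*e12
step 2: -11/45*e12
Answer: -11/45*e12


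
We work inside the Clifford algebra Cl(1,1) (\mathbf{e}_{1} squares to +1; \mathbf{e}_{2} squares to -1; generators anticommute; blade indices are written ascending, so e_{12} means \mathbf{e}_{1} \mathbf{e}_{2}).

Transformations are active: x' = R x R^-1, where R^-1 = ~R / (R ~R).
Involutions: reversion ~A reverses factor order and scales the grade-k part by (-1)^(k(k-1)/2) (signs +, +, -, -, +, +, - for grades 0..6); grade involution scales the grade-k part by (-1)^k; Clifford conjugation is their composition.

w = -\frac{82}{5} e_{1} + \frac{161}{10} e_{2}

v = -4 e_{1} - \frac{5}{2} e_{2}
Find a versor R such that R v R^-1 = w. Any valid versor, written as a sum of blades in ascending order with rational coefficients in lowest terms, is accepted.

Key observation: q(v) = q(w) = \frac{39}{4} (sandwiches preserve the norm), so R = v + w = -\frac{102}{5} e_{1} + \frac{68}{5} e_{2} works whenever it is invertible — the component of v along it is kept and (v - w)/2 reverses, sending v to w.
Answer: -\frac{102}{5} e_{1} + \frac{68}{5} e_{2}


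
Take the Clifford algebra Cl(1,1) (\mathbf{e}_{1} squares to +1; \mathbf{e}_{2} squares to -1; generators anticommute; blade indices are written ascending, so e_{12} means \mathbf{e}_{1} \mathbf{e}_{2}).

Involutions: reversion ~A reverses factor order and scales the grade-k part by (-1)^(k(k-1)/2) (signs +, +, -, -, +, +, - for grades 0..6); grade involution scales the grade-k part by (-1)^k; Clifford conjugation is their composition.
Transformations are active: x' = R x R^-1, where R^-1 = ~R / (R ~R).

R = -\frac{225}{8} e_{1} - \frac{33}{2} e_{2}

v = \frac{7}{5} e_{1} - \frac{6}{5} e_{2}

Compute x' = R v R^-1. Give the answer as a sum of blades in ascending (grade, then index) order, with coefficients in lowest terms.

~R = -\frac{225}{8} e_{1} - \frac{33}{2} e_{2}, and R ~R = \frac{33201}{64}, so R^-1 = ~R / (\frac{33201}{64}).
R v = -\frac{2367}{40} + \frac{1137}{20} e_{12}
Answer: \frac{92527}{18445} e_{1} + \frac{91566}{18445} e_{2}


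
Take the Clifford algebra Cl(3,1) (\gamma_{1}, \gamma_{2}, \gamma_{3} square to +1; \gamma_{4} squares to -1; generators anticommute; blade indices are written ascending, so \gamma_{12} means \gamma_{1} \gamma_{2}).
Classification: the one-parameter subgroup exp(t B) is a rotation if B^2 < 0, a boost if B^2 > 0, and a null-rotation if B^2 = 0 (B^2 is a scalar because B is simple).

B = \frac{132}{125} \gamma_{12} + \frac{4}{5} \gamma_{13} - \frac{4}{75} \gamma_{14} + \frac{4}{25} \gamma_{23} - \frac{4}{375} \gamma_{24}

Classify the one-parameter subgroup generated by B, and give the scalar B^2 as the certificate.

B^2 term by term: the squares give (\frac{132}{125})^2*(\gamma_{12})^2 + (\frac{4}{5})^2*(\gamma_{13})^2 + (-\frac{4}{75})^2*(\gamma_{14})^2 + (\frac{4}{25})^2*(\gamma_{23})^2 + (-\frac{4}{375})^2*(\gamma_{24})^2 = \frac{17424}{15625}*(-1) + \frac{16}{25}*(-1) + \frac{16}{5625}*(+1) + \frac{16}{625}*(-1) + \frac{16}{140625}*(+1) = -\frac{16}{9} (each basis 2-blade squares to minus the product of its generators' squares); cross terms between blades sharing an index anticommute and cancel; the commuting (index-disjoint) pairs give grade-4 terms 2*c*c'*(blade product), which cancel blade by blade — \gamma_{1234}: \frac{32}{1875} - \frac{32}{1875} = 0 — confirming B is simple. So B^2 = -\frac{16}{9}.
Answer: rotation, certificate B^2 = -\frac{16}{9}. No conjugation can change B^2 = -\frac{16}{9}; the sign gives the class.


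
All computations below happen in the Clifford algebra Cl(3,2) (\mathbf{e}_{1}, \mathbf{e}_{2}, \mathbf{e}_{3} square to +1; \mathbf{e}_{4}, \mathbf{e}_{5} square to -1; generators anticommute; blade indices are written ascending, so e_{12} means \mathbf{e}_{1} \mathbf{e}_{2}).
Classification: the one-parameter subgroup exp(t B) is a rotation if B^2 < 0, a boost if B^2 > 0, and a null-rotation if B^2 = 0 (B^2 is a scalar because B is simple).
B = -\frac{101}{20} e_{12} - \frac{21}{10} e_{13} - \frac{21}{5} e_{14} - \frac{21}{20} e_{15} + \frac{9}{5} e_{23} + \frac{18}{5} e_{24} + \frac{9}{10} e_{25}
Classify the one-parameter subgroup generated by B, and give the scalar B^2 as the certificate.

B^2 term by term: the squares give (-\frac{101}{20})^2*(e_{12})^2 + (-\frac{21}{10})^2*(e_{13})^2 + (-\frac{21}{5})^2*(e_{14})^2 + (-\frac{21}{20})^2*(e_{15})^2 + (\frac{9}{5})^2*(e_{23})^2 + (\frac{18}{5})^2*(e_{24})^2 + (\frac{9}{10})^2*(e_{25})^2 = \frac{10201}{400}*(-1) + \frac{441}{100}*(-1) + \frac{441}{25}*(+1) + \frac{441}{400}*(+1) + \frac{81}{25}*(-1) + \frac{324}{25}*(+1) + \frac{81}{100}*(+1) = -\frac{16}{25} (each basis 2-blade squares to minus the product of its generators' squares); cross terms between blades sharing an index anticommute and cancel; the commuting (index-disjoint) pairs give grade-4 terms 2*c*c'*(blade product), which cancel blade by blade — e_{1234}: \frac{378}{25} - \frac{378}{25} = 0; e_{1235}: \frac{189}{50} - \frac{189}{50} = 0; e_{1245}: \frac{189}{25} - \frac{189}{25} = 0 — confirming B is simple. So B^2 = -\frac{16}{25}.
Answer: rotation, certificate B^2 = -\frac{16}{25}. The scalar -\frac{16}{25} is the complete invariant here: its sign names the subgroup type.


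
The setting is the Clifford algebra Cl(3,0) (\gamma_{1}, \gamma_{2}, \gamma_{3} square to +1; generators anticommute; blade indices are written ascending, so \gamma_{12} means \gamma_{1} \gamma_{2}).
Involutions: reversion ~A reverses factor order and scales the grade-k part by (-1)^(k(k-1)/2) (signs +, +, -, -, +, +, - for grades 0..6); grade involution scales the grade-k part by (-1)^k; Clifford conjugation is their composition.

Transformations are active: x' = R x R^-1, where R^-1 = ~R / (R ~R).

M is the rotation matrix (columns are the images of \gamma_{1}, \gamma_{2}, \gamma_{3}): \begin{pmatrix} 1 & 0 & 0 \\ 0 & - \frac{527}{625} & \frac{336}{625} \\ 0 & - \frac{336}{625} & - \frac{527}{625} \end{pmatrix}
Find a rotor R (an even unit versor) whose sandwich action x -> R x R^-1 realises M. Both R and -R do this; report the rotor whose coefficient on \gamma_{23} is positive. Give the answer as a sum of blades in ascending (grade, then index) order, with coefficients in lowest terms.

Method: write R = a + b12*\gamma_{12} + b13*\gamma_{13} + b23*\gamma_{23} with a^2 + b12^2 + b13^2 + b23^2 = 1 (so R^-1 = ~R). Expanding the columns R e_j ~R gives tr M = 4a^2 - 1 and, from the antisymmetric part, M21 - M12 = -4a*b12, M13 - M31 = 4a*b13, M32 - M23 = -4a*b23.
Here tr M = -\frac{429}{625}, so a^2 = (1 + tr M)/4 = \frac{49}{625} and a = ±\frac{7}{25}. Taking a = \frac{7}{25}: M21 - M12 = 0, M13 - M31 = 0, M32 - M23 = -\frac{672}{625}, giving b12 = 0, b13 = 0, b23 = \frac{24}{25}, i.e. R = \frac{7}{25} + \frac{24}{25} \gamma_{23}.
Its \gamma_{23} coefficient is already positive.
Answer: \frac{7}{25} + \frac{24}{25} \gamma_{23}. Recall the cover is two-to-one: with M of trace -\frac{429}{625}, both preimages act alike, and the stated \gamma_{23} sign chooses the sheet.


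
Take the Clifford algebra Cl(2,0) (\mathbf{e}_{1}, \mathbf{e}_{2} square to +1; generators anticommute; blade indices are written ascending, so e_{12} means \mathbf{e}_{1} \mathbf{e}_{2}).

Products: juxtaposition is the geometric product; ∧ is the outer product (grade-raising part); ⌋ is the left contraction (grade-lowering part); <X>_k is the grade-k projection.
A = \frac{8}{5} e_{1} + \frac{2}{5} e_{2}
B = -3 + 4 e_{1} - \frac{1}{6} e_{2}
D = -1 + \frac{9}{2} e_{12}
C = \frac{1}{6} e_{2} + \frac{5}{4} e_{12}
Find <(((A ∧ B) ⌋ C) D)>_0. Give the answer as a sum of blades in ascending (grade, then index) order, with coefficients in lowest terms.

step 1: -\frac{24}{5} e_{1} - \frac{6}{5} e_{2} - \frac{28}{15} e_{12}
step 2: \frac{32}{15} + \frac{3}{2} e_{1} - 6 e_{2}
step 3: -\frac{32}{15} + \frac{51}{2} e_{1} + \frac{51}{4} e_{2} + \frac{48}{5} e_{12}
step 4: -\frac{32}{15}
Answer: -\frac{32}{15}


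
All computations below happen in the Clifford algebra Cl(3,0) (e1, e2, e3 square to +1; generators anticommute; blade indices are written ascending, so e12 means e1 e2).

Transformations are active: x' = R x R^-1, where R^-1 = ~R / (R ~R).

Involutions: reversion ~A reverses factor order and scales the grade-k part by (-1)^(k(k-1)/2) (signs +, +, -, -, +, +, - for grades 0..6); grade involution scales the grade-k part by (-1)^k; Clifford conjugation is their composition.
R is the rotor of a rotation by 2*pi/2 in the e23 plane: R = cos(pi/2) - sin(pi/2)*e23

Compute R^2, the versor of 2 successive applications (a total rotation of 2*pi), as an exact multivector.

Because a rotor carries half the rotation angle, composing 2 copies of this e23-plane rotor multiplies the phase: 2*(pi/2) = pi, hence R^2 = cos(pi) - sin(pi)*e23.
cos(pi) = -1 and sin(pi) = 0, so R^2 = -1. The total rotation 2*pi is 1 full turn, so every vector returns to itself, yet the rotor is -1, on the OTHER sheet of the double cover (an odd number of 2*pi turns).
Answer: -1


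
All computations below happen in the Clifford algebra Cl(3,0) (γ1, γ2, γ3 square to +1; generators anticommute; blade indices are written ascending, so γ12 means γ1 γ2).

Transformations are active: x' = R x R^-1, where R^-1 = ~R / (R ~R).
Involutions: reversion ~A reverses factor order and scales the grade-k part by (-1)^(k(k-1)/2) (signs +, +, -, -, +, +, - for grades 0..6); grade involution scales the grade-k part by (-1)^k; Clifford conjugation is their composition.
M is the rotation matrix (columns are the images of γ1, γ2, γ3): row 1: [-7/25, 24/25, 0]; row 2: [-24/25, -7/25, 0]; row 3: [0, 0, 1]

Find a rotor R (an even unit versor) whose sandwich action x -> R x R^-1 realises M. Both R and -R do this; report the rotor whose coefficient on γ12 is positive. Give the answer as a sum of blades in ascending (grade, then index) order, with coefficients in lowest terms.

Method: write R = a + b12*γ12 + b13*γ13 + b23*γ23 with a^2 + b12^2 + b13^2 + b23^2 = 1 (so R^-1 = ~R). Expanding the columns R e_j ~R gives tr M = 4a^2 - 1 and, from the antisymmetric part, M21 - M12 = -4a*b12, M13 - M31 = 4a*b13, M32 - M23 = -4a*b23.
Here tr M = 11/25, so a^2 = (1 + tr M)/4 = 9/25 and a = ±3/5. Taking a = 3/5: M21 - M12 = -48/25, M13 - M31 = 0, M32 - M23 = 0, giving b12 = 4/5, b13 = 0, b23 = 0, i.e. R = 3/5 + 4/5*γ12.
Its γ12 coefficient is already positive.
Answer: 3/5 + 4/5*γ12. Recall the cover is two-to-one: with M of trace 11/25, both preimages act alike, and the stated γ12 sign chooses the sheet.


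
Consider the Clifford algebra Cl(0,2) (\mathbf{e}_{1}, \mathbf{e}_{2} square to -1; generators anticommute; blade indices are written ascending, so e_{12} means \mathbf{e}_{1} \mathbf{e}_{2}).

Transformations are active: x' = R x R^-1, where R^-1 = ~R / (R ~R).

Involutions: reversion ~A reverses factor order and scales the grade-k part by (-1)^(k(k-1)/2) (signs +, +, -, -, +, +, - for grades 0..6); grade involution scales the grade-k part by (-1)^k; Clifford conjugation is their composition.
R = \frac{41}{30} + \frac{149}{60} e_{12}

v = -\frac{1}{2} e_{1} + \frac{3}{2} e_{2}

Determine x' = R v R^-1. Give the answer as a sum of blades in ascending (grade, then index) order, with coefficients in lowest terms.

~R = \frac{41}{30} - \frac{149}{60} e_{12}, and R ~R = \frac{1157}{144}, so R^-1 = ~R / (\frac{1157}{144}).
R v = -\frac{529}{120} e_{1} + \frac{97}{120} e_{2}
Answer: -\frac{57831}{57850} e_{1} - \frac{70867}{57850} e_{2}


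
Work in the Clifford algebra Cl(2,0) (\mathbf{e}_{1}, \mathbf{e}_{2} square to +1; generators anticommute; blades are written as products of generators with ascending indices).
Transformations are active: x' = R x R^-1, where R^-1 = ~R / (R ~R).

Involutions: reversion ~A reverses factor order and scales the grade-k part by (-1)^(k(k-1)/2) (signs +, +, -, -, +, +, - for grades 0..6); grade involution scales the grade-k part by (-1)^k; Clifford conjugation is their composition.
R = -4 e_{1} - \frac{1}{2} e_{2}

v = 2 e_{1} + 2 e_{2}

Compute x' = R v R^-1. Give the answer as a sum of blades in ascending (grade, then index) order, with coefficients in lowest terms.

~R = -4 e_{1} - \frac{1}{2} e_{2}, and R ~R = \frac{65}{4}, so R^-1 = ~R / (\frac{65}{4}).
R v = -9 - 7 e_{1} e_{2}
Answer: \frac{158}{65} e_{1} - \frac{94}{65} e_{2}


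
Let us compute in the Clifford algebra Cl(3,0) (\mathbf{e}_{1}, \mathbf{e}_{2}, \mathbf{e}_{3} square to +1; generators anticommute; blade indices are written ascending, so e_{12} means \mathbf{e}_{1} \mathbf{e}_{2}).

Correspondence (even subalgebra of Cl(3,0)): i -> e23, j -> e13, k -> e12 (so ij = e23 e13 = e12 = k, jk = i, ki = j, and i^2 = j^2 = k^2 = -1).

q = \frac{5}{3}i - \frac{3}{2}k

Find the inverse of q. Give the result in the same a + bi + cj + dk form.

In blades: q = -\frac{3}{2} e_{12} + \frac{5}{3} e_{23}.
With qbar = \frac{3}{2} e_{12} - \frac{5}{3} e_{23} (scalar fixed, mapped units negated), q qbar = \frac{181}{36} (the sum of squared coefficients), so q^-1 = qbar / (\frac{181}{36}) = \frac{54}{181} e_{12} - \frac{60}{181} e_{23}; translating back:
Answer: -\frac{60}{181}i + \frac{54}{181}k


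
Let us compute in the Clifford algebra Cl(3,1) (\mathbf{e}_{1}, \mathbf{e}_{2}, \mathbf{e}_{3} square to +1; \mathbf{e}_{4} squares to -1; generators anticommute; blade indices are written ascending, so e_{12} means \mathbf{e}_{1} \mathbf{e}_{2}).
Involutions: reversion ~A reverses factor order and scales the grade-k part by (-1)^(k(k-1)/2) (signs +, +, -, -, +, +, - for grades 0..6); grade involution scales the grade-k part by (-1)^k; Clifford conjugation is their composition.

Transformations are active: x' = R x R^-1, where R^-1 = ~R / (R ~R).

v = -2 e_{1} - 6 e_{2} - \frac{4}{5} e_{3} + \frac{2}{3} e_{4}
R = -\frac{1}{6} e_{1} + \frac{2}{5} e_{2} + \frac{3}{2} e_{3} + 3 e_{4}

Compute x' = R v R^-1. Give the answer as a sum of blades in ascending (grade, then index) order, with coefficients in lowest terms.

~R = -\frac{1}{6} e_{1} + \frac{2}{5} e_{2} + \frac{3}{2} e_{3} + 3 e_{4}, and R ~R = -\frac{2953}{450}, so R^-1 = ~R / (-\frac{2953}{450}).
R v = -\frac{79}{15} + \frac{9}{5} e_{12} + \frac{47}{15} e_{13} + \frac{53}{9} e_{14} + \frac{217}{25} e_{23} + \frac{274}{15} e_{24} + \frac{17}{5} e_{34}
Answer: \frac{5116}{2953} e_{1} + \frac{19614}{2953} e_{2} + \frac{47362}{14765} e_{3} + \frac{36754}{8859} e_{4}


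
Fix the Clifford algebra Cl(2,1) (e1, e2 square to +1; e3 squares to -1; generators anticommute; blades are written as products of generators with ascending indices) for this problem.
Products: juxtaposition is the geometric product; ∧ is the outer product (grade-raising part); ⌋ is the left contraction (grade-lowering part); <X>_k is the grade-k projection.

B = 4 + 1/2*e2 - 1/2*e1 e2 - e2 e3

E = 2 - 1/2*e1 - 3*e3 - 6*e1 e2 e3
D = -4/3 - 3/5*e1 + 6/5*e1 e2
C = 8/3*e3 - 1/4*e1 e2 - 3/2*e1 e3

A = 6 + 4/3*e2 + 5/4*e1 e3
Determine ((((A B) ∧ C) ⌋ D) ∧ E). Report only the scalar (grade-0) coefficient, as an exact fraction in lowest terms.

step 1: 74/3 + 2/3*e1 + 25/3*e2 - 4/3*e3 - 17/4*e1 e2 + 5*e1 e3 - 53/8*e2 e3 - 5/8*e1 e2 e3
step 2: 592/9*e3 - 37/6*e1 e2 - 317/9*e1 e3 + 200/9*e2 e3 + 3/2*e1 e2 e3
step 3: 37/5
step 4: 74/5 - 37/10*e1 - 111/5*e3 - 222/5*e1 e2 e3
Answer: 74/5


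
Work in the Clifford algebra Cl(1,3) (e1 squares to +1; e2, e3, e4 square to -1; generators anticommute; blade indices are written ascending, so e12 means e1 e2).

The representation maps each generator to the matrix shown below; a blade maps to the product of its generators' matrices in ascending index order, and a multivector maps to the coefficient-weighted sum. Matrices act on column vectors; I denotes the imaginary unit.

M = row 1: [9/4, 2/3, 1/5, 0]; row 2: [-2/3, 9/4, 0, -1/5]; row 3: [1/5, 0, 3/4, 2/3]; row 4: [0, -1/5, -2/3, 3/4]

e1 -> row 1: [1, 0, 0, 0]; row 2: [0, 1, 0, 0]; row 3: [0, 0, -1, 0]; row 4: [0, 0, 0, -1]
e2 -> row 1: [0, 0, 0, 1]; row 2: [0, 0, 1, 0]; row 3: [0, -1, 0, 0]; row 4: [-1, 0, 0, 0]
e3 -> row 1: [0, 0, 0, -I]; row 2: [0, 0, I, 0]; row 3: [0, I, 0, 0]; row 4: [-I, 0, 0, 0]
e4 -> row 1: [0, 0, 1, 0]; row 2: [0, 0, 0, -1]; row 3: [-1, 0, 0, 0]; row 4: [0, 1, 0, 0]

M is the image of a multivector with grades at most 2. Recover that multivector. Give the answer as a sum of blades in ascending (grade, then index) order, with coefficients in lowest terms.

Method: the blade images are trace-orthogonal — tr(rho(e_A) rho(e_B)^-1) = 4 if A = B and 0 otherwise — and rho(e_A)^-1 = (e_A)^2 * rho(e_A) with (e_A)^2 = +1 or -1, so the coefficient of e_A in the preimage is (e_A)^2 * tr(M rho(e_A))/4.
Nonzero projections over blades of grade <= 2: 1: (1)^2 = +1, tr(M 1) = 6, coefficient 3/2; e1: (e1)^2 = +1, tr(M rho(e1)) = 3, coefficient 3/4; e14: (e14)^2 = +1, tr(M rho(e14)) = 4/5, coefficient 1/5; e24: (e24)^2 = -1, tr(M rho(e24)) = -8/3, coefficient 2/3. Every other blade of grade <= 2 projects to 0.
Answer: 3/2 + 3/4*e1 + 1/5*e14 + 2/3*e24


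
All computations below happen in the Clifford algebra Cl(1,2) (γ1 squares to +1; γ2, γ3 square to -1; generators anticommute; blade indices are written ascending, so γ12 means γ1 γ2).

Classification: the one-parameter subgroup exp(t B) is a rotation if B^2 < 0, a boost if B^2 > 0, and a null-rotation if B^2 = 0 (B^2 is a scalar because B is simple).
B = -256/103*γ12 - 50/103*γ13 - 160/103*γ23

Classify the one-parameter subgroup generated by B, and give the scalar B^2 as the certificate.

B^2 term by term: the squares give (-256/103)^2*(γ12)^2 + (-50/103)^2*(γ13)^2 + (-160/103)^2*(γ23)^2 = 65536/10609*(+1) + 2500/10609*(+1) + 25600/10609*(-1) = 4 (each basis 2-blade squares to minus the product of its generators' squares); cross terms between blades sharing an index anticommute and cancel. So B^2 = 4.
Answer: boost, certificate B^2 = 4. Why this suffices: the scalar 4 survives any versor conjugation, so its sign alone determines the class however B is presented.
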